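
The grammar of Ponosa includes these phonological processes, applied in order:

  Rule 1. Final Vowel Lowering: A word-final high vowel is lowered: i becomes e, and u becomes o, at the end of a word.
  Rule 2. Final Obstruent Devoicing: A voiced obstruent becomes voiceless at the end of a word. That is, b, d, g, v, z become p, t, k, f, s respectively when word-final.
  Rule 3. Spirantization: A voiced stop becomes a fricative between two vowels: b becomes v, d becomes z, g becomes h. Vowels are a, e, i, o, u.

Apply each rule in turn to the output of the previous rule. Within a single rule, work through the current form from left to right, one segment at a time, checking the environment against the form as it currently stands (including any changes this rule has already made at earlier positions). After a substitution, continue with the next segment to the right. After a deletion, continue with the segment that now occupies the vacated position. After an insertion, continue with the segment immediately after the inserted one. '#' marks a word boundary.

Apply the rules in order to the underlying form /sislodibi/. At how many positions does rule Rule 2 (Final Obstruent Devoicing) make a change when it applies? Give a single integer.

0

Rule 1 Final Vowel Lowering: [sislodibi] → [sislodibe]
Rule 2 Final Obstruent Devoicing: no change — [sislodibe]
Rule 3 Spirantization: [sislodibe] → [sislozive]
Rule Rule 2 changed 0 position(s).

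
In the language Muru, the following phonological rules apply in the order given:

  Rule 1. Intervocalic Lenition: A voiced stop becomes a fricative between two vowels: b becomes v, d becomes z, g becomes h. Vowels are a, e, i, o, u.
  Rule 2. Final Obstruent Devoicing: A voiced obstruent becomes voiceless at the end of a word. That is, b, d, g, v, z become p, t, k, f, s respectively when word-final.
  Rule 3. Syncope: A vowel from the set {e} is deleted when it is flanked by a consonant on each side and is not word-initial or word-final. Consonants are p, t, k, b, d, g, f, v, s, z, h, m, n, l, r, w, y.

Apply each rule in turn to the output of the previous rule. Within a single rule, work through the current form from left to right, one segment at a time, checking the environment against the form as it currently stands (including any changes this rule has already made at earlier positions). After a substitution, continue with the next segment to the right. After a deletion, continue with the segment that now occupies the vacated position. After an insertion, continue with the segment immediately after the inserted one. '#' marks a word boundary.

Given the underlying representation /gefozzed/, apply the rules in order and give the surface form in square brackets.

Rule 1 Intervocalic Lenition: no change — [gefozzed]
Rule 2 Final Obstruent Devoicing: [gefozzed] → [gefozzet]
Rule 3 Syncope: [gefozzet] → [gfozzt]

[gfozzt]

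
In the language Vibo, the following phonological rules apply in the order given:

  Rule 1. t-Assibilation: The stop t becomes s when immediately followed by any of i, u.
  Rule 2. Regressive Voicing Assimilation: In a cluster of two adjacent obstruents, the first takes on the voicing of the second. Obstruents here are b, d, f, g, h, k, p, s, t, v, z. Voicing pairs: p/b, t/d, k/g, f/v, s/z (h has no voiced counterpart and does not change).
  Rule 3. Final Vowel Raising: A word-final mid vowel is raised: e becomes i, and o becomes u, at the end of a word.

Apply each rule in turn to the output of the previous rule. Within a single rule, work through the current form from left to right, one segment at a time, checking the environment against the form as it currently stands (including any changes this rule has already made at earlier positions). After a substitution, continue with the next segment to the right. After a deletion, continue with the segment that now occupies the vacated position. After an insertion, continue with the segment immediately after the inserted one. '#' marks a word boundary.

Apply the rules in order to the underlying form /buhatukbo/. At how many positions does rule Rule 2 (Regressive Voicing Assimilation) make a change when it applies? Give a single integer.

Rule 1 t-Assibilation: [buhatukbo] → [buhasukbo]
Rule 2 Regressive Voicing Assimilation: [buhasukbo] → [buhasugbo]
Rule 3 Final Vowel Raising: [buhasugbo] → [buhasugbu]
Rule Rule 2 changed 1 position(s).

1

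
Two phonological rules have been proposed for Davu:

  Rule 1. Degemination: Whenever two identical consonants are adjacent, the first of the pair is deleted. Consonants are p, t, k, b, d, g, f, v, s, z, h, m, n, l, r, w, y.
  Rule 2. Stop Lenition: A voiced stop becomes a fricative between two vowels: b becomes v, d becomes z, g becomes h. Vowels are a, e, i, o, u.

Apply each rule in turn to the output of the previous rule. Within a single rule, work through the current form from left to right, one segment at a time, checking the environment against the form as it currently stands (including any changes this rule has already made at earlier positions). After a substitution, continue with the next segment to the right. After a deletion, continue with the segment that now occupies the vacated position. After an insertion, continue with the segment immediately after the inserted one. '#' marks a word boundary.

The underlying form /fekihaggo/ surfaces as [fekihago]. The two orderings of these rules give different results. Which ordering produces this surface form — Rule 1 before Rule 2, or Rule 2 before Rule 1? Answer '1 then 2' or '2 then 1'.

Order 1 then 2:
  1 Degemination: [fekihaggo] → [fekihago]
  2 Stop Lenition: [fekihago] → [fekihaho]
  result: [fekihaho]
Order 2 then 1:
  2 Stop Lenition: no change — [fekihaggo]
  1 Degemination: [fekihaggo] → [fekihago]
  result: [fekihago]

2 then 1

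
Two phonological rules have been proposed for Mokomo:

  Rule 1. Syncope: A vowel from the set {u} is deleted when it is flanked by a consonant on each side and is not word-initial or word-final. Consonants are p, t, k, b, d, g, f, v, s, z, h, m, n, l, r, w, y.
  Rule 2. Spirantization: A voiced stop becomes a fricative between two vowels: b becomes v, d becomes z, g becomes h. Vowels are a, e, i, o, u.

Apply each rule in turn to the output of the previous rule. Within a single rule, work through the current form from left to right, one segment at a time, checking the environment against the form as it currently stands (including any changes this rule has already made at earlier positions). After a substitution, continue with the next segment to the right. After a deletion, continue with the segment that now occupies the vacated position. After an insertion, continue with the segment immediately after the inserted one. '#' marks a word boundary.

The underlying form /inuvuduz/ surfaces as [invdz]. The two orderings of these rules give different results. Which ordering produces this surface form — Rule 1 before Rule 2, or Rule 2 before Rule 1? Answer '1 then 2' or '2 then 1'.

1 then 2

Order 1 then 2:
  1 Syncope: [inuvuduz] → [invdz]
  2 Spirantization: no change — [invdz]
  result: [invdz]
Order 2 then 1:
  2 Spirantization: [inuvuduz] → [inuvuzuz]
  1 Syncope: [inuvuzuz] → [invzz]
  result: [invzz]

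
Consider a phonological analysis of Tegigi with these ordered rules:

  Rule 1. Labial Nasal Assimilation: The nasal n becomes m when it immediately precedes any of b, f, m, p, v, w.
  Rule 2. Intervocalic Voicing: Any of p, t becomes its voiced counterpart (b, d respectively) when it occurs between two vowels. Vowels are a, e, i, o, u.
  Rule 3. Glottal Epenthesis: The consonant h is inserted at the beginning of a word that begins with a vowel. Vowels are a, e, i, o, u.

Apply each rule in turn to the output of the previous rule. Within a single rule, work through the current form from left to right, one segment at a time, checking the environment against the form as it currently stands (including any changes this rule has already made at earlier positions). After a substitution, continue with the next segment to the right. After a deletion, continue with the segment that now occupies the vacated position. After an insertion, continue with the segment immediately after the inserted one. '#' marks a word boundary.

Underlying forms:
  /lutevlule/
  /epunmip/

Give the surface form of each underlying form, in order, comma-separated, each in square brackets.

/lutevlule/:
  Rule 1 Labial Nasal Assimilation: no change — [lutevlule]
  Rule 2 Intervocalic Voicing: [lutevlule] → [ludevlule]
  Rule 3 Glottal Epenthesis: no change — [ludevlule]
/epunmip/:
  Rule 1 Labial Nasal Assimilation: [epunmip] → [epummip]
  Rule 2 Intervocalic Voicing: [epummip] → [ebummip]
  Rule 3 Glottal Epenthesis: [ebummip] → [hebummip]

[ludevlule], [hebummip]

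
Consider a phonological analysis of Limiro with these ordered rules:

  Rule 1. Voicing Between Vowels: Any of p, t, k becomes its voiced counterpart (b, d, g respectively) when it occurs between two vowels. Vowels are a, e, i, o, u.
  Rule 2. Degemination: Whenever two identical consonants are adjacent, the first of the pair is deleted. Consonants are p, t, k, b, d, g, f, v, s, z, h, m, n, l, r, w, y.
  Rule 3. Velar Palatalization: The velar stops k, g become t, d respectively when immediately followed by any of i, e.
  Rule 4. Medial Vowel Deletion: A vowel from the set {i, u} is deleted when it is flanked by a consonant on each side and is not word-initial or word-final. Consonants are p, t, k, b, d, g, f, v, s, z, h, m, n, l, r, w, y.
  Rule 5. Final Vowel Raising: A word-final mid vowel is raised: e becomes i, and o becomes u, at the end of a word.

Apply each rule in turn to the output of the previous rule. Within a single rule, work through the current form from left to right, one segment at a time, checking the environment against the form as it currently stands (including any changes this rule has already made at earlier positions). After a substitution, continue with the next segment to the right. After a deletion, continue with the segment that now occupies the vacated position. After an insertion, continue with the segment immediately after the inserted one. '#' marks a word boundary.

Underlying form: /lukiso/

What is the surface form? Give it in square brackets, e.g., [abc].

[ldsu]

Rule 1 Voicing Between Vowels: [lukiso] → [lugiso]
Rule 2 Degemination: no change — [lugiso]
Rule 3 Velar Palatalization: [lugiso] → [ludiso]
Rule 4 Medial Vowel Deletion: [ludiso] → [ldso]
Rule 5 Final Vowel Raising: [ldso] → [ldsu]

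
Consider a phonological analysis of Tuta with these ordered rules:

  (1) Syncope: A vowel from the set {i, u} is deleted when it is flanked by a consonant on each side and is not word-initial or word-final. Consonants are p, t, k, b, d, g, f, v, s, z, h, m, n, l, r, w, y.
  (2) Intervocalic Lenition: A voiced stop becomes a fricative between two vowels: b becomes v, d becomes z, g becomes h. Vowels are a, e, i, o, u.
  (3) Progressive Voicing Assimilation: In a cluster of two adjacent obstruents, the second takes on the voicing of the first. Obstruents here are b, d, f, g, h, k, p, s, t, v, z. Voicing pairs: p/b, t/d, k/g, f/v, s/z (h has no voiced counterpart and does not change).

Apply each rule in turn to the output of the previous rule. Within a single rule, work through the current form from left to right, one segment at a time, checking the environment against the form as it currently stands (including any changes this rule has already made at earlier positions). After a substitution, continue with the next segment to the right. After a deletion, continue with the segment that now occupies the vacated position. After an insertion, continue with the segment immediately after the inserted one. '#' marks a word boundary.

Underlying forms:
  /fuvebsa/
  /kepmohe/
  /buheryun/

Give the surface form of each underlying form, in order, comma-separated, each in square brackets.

/fuvebsa/:
  (1) Syncope: [fuvebsa] → [fvebsa]
  (2) Intervocalic Lenition: no change — [fvebsa]
  (3) Progressive Voicing Assimilation: [fvebsa] → [ffebza]
/kepmohe/:
  (1) Syncope: no change — [kepmohe]
  (2) Intervocalic Lenition: no change — [kepmohe]
  (3) Progressive Voicing Assimilation: no change — [kepmohe]
/buheryun/:
  (1) Syncope: [buheryun] → [bheryn]
  (2) Intervocalic Lenition: no change — [bheryn]
  (3) Progressive Voicing Assimilation: no change — [bheryn]

[ffebza], [kepmohe], [bheryn]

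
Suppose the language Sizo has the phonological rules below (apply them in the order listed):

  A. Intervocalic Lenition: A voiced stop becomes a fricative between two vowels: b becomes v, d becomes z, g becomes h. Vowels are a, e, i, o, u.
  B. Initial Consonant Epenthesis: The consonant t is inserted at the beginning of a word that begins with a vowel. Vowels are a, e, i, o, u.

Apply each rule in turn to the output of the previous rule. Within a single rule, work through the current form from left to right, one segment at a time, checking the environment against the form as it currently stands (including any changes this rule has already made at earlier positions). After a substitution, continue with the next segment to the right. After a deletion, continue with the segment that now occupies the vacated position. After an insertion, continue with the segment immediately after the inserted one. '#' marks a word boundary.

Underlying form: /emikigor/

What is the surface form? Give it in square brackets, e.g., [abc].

A Intervocalic Lenition: [emikigor] → [emikihor]
B Initial Consonant Epenthesis: [emikihor] → [temikihor]

[temikihor]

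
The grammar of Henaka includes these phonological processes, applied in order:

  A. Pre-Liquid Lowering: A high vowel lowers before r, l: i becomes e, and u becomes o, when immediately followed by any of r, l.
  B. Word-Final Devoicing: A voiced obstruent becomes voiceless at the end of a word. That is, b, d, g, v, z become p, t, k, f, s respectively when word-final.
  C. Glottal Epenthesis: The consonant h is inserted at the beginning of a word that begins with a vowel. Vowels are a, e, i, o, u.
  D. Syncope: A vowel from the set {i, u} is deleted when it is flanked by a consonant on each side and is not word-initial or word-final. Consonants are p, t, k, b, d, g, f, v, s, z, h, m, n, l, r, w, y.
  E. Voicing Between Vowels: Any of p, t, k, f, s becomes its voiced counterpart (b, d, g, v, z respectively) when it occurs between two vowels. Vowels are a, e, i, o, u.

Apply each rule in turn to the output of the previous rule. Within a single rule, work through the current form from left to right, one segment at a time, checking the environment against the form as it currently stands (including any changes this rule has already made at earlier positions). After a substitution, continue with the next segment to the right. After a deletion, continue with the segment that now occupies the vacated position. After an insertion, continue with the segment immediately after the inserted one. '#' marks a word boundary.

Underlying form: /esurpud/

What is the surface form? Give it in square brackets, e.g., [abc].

A Pre-Liquid Lowering: [esurpud] → [esorpud]
B Word-Final Devoicing: [esorpud] → [esorput]
C Glottal Epenthesis: [esorput] → [hesorput]
D Syncope: [hesorput] → [hesorpt]
E Voicing Between Vowels: [hesorpt] → [hezorpt]

[hezorpt]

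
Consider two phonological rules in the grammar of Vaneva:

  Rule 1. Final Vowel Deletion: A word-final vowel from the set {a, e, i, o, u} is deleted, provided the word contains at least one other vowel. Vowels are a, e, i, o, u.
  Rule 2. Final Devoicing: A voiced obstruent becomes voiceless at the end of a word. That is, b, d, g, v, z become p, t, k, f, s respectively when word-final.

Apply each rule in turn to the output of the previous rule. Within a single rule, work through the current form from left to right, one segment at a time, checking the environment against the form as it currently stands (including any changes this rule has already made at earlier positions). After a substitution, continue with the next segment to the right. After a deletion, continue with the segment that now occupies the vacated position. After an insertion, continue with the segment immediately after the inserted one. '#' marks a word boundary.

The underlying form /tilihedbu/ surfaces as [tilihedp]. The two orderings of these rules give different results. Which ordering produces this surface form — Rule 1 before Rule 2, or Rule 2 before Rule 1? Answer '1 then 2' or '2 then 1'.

Order 1 then 2:
  1 Final Vowel Deletion: [tilihedbu] → [tilihedb]
  2 Final Devoicing: [tilihedb] → [tilihedp]
  result: [tilihedp]
Order 2 then 1:
  2 Final Devoicing: no change — [tilihedbu]
  1 Final Vowel Deletion: [tilihedbu] → [tilihedb]
  result: [tilihedb]

1 then 2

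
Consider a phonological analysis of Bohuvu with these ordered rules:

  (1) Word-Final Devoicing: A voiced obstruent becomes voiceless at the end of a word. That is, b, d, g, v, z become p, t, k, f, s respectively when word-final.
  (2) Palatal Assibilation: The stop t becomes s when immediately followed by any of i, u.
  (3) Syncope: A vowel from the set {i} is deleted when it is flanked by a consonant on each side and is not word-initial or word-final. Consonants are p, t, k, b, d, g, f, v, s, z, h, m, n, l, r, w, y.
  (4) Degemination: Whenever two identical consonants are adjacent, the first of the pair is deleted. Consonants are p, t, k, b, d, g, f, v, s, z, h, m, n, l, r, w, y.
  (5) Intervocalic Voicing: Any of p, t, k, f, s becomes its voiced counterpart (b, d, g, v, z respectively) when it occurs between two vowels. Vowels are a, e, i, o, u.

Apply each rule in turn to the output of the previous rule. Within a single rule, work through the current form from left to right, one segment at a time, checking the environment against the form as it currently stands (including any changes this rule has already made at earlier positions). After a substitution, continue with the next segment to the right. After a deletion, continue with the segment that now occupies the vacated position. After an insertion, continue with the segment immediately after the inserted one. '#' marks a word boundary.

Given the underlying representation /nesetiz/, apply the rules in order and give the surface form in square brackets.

(1) Word-Final Devoicing: [nesetiz] → [nesetis]
(2) Palatal Assibilation: [nesetis] → [nesesis]
(3) Syncope: [nesesis] → [nesess]
(4) Degemination: [nesess] → [neses]
(5) Intervocalic Voicing: [neses] → [nezes]

[nezes]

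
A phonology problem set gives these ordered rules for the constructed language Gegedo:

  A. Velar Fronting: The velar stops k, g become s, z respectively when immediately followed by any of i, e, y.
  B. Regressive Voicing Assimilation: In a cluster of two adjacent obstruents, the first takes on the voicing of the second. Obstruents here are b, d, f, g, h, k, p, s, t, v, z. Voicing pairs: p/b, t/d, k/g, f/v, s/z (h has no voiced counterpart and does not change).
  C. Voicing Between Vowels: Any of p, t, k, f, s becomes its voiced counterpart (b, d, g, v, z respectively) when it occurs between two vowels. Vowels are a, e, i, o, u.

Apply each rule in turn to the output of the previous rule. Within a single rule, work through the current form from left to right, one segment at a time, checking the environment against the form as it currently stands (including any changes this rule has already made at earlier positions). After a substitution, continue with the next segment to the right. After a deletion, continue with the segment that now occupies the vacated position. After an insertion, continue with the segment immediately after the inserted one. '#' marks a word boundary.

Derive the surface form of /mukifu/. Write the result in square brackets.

A Velar Fronting: [mukifu] → [musifu]
B Regressive Voicing Assimilation: no change — [musifu]
C Voicing Between Vowels: [musifu] → [muzivu]

[muzivu]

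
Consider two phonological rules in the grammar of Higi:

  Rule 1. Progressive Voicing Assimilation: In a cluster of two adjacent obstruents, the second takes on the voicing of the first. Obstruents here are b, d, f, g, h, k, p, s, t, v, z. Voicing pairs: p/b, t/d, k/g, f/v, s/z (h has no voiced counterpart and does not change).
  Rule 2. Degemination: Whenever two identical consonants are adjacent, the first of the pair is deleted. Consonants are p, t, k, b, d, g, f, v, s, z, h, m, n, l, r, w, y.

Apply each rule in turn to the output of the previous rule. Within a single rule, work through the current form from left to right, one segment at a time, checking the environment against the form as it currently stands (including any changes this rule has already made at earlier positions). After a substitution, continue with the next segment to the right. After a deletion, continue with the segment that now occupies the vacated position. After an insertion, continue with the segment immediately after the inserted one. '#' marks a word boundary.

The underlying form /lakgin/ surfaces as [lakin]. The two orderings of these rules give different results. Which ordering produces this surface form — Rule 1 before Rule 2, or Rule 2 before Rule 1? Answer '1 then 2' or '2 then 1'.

1 then 2

Order 1 then 2:
  1 Progressive Voicing Assimilation: [lakgin] → [lakkin]
  2 Degemination: [lakkin] → [lakin]
  result: [lakin]
Order 2 then 1:
  2 Degemination: no change — [lakgin]
  1 Progressive Voicing Assimilation: [lakgin] → [lakkin]
  result: [lakkin]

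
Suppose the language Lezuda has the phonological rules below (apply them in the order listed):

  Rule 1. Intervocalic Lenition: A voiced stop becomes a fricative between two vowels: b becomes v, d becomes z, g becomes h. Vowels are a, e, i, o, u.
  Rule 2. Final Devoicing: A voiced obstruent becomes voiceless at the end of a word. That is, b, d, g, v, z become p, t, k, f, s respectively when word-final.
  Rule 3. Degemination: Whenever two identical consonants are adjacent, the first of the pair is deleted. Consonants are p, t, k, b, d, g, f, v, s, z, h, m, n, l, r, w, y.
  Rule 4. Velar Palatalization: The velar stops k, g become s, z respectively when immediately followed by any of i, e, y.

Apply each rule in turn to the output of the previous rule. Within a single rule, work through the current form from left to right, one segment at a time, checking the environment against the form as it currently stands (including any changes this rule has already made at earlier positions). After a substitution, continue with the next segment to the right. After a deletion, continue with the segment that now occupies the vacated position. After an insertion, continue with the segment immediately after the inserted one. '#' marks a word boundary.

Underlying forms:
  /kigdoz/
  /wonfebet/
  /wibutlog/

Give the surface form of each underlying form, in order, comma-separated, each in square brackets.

/kigdoz/:
  Rule 1 Intervocalic Lenition: no change — [kigdoz]
  Rule 2 Final Devoicing: [kigdoz] → [kigdos]
  Rule 3 Degemination: no change — [kigdos]
  Rule 4 Velar Palatalization: [kigdos] → [sigdos]
/wonfebet/:
  Rule 1 Intervocalic Lenition: [wonfebet] → [wonfevet]
  Rule 2 Final Devoicing: no change — [wonfevet]
  Rule 3 Degemination: no change — [wonfevet]
  Rule 4 Velar Palatalization: no change — [wonfevet]
/wibutlog/:
  Rule 1 Intervocalic Lenition: [wibutlog] → [wivutlog]
  Rule 2 Final Devoicing: [wivutlog] → [wivutlok]
  Rule 3 Degemination: no change — [wivutlok]
  Rule 4 Velar Palatalization: no change — [wivutlok]

[sigdos], [wonfevet], [wivutlok]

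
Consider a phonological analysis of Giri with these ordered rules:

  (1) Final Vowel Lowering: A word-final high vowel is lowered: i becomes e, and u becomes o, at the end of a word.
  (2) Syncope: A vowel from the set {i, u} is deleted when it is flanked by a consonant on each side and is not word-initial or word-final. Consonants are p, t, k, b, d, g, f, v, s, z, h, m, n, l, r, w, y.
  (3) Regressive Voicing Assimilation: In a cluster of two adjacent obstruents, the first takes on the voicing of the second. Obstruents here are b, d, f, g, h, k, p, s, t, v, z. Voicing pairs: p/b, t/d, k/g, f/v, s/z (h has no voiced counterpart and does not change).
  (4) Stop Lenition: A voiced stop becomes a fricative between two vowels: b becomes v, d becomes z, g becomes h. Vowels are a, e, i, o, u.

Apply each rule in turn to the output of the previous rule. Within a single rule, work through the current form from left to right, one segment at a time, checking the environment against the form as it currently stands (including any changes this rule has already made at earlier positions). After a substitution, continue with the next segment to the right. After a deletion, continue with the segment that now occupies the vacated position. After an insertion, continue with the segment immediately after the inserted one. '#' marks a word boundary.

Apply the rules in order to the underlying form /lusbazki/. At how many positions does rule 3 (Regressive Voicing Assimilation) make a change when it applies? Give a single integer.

(1) Final Vowel Lowering: [lusbazki] → [lusbazke]
(2) Syncope: [lusbazke] → [lsbazke]
(3) Regressive Voicing Assimilation: [lsbazke] → [lzbaske]
(4) Stop Lenition: no change — [lzbaske]
Rule 3 changed 2 position(s).

2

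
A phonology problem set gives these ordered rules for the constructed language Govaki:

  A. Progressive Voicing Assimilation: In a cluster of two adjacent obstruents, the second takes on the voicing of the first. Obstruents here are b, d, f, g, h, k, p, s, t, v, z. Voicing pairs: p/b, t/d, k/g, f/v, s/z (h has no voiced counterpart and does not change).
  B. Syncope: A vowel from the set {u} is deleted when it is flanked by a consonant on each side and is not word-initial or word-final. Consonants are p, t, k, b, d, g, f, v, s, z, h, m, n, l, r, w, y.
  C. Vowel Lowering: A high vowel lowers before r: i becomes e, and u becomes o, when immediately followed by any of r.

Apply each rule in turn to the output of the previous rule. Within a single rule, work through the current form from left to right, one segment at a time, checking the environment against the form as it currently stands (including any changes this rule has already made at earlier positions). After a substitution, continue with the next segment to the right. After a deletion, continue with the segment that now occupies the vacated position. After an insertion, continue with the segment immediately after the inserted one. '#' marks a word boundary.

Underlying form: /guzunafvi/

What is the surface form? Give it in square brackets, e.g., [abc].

[gznaffi]

A Progressive Voicing Assimilation: [guzunafvi] → [guzunaffi]
B Syncope: [guzunaffi] → [gznaffi]
C Vowel Lowering: no change — [gznaffi]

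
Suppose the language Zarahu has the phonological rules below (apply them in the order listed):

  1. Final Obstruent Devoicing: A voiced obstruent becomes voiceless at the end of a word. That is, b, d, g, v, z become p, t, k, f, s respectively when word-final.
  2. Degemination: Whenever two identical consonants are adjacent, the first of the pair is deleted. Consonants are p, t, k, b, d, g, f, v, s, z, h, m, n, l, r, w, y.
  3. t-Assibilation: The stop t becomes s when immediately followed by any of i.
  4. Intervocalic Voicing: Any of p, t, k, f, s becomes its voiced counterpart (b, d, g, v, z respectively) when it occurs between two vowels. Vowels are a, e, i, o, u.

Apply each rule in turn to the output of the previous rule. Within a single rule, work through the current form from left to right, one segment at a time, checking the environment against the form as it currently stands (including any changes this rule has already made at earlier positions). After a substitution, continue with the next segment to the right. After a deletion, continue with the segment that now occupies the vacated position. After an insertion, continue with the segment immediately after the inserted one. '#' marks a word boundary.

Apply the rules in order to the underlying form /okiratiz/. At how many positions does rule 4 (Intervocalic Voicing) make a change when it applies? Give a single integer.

1 Final Obstruent Devoicing: [okiratiz] → [okiratis]
2 Degemination: no change — [okiratis]
3 t-Assibilation: [okiratis] → [okirasis]
4 Intervocalic Voicing: [okirasis] → [ogirazis]
Rule 4 changed 2 position(s).

2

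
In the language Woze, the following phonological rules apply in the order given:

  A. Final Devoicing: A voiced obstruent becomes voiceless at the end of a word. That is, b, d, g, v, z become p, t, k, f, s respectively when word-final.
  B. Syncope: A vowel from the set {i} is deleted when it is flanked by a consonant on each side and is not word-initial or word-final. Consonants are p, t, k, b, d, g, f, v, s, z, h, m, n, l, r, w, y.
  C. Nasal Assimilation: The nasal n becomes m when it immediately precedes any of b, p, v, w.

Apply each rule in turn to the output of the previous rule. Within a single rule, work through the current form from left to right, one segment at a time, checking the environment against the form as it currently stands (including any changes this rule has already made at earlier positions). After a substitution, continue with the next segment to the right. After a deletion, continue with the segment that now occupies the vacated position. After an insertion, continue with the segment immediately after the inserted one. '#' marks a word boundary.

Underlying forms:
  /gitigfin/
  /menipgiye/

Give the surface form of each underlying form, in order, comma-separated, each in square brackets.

/gitigfin/:
  A Final Devoicing: no change — [gitigfin]
  B Syncope: [gitigfin] → [gtgfn]
  C Nasal Assimilation: no change — [gtgfn]
/menipgiye/:
  A Final Devoicing: no change — [menipgiye]
  B Syncope: [menipgiye] → [menpgye]
  C Nasal Assimilation: [menpgye] → [mempgye]

[gtgfn], [mempgye]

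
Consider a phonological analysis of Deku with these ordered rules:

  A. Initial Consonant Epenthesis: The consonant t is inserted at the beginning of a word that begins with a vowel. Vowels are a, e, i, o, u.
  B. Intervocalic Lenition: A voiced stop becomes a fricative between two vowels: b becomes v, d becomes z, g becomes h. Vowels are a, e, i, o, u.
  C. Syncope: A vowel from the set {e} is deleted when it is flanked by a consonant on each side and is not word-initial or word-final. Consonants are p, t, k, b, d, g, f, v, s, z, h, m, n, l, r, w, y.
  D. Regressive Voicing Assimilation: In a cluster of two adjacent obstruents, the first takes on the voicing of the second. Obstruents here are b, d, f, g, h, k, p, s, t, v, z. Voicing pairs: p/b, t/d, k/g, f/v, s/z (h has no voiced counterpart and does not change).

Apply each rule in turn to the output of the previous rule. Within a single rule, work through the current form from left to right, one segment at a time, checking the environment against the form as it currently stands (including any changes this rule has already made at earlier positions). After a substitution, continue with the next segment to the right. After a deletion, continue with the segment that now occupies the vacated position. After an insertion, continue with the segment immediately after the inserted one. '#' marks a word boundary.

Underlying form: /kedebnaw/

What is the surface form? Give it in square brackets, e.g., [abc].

A Initial Consonant Epenthesis: no change — [kedebnaw]
B Intervocalic Lenition: [kedebnaw] → [kezebnaw]
C Syncope: [kezebnaw] → [kzbnaw]
D Regressive Voicing Assimilation: [kzbnaw] → [gzbnaw]

[gzbnaw]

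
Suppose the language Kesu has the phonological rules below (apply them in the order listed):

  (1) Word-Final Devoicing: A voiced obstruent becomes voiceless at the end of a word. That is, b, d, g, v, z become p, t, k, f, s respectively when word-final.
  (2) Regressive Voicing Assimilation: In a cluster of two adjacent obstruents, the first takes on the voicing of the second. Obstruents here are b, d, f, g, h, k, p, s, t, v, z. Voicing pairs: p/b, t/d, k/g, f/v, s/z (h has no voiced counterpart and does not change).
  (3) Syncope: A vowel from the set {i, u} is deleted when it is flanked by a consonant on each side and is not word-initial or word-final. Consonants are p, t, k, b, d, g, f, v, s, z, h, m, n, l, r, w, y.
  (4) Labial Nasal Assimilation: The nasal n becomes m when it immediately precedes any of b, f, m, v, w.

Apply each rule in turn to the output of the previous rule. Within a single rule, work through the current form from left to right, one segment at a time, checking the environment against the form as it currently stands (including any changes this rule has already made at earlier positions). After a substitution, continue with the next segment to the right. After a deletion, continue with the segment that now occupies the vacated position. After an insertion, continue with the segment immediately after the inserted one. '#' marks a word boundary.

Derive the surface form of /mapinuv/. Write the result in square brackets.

(1) Word-Final Devoicing: [mapinuv] → [mapinuf]
(2) Regressive Voicing Assimilation: no change — [mapinuf]
(3) Syncope: [mapinuf] → [mapnf]
(4) Labial Nasal Assimilation: [mapnf] → [mapmf]

[mapmf]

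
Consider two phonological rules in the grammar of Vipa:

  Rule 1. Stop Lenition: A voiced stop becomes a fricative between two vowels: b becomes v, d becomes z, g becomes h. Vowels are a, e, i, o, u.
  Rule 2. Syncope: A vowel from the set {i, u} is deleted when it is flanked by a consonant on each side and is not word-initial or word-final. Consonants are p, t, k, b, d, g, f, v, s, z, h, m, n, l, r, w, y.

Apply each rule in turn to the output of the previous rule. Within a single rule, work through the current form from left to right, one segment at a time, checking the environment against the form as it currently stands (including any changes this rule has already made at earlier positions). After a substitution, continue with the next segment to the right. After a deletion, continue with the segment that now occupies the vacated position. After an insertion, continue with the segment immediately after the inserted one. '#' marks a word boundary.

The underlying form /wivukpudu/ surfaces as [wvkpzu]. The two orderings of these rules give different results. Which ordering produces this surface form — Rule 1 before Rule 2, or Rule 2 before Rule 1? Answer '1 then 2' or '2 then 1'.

Order 1 then 2:
  1 Stop Lenition: [wivukpudu] → [wivukpuzu]
  2 Syncope: [wivukpuzu] → [wvkpzu]
  result: [wvkpzu]
Order 2 then 1:
  2 Syncope: [wivukpudu] → [wvkpdu]
  1 Stop Lenition: no change — [wvkpdu]
  result: [wvkpdu]

1 then 2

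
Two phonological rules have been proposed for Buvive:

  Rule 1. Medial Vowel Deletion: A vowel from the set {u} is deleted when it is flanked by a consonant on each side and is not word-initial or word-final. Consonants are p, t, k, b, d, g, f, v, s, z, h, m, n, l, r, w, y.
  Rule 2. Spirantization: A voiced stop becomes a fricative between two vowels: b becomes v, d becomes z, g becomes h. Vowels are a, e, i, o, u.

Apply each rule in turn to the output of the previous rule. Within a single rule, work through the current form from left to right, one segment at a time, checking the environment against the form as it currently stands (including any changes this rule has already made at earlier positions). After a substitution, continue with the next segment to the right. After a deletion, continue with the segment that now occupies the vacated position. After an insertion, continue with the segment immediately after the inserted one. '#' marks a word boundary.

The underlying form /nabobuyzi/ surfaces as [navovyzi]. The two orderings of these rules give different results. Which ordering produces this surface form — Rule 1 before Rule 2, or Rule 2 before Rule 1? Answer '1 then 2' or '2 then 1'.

2 then 1

Order 1 then 2:
  1 Medial Vowel Deletion: [nabobuyzi] → [nabobyzi]
  2 Spirantization: [nabobyzi] → [navobyzi]
  result: [navobyzi]
Order 2 then 1:
  2 Spirantization: [nabobuyzi] → [navovuyzi]
  1 Medial Vowel Deletion: [navovuyzi] → [navovyzi]
  result: [navovyzi]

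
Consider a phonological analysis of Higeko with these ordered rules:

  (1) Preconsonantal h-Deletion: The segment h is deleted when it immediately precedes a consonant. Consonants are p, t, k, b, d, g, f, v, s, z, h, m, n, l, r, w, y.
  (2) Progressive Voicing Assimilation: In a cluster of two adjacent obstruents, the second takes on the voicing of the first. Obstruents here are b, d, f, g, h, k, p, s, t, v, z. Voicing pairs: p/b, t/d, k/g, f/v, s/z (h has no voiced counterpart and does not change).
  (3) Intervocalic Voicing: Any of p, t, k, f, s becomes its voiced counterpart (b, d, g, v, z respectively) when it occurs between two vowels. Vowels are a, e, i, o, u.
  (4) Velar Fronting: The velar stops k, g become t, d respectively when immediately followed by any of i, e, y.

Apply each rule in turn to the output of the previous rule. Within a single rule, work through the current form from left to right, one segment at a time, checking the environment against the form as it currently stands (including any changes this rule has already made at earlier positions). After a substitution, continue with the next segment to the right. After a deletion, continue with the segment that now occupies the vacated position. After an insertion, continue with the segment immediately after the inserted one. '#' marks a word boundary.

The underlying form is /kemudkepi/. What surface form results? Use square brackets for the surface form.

(1) Preconsonantal h-Deletion: no change — [kemudkepi]
(2) Progressive Voicing Assimilation: [kemudkepi] → [kemudgepi]
(3) Intervocalic Voicing: [kemudgepi] → [kemudgebi]
(4) Velar Fronting: [kemudgebi] → [temuddebi]

[temuddebi]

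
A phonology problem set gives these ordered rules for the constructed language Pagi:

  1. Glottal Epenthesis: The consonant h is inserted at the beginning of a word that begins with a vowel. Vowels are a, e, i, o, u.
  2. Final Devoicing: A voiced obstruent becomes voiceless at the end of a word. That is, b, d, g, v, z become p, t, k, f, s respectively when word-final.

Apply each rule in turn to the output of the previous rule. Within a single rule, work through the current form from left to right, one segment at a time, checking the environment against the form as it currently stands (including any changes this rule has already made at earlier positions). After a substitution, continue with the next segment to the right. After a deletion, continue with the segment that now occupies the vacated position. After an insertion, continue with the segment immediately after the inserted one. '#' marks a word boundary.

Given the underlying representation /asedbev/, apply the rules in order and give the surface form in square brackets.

1 Glottal Epenthesis: [asedbev] → [hasedbev]
2 Final Devoicing: [hasedbev] → [hasedbef]

[hasedbef]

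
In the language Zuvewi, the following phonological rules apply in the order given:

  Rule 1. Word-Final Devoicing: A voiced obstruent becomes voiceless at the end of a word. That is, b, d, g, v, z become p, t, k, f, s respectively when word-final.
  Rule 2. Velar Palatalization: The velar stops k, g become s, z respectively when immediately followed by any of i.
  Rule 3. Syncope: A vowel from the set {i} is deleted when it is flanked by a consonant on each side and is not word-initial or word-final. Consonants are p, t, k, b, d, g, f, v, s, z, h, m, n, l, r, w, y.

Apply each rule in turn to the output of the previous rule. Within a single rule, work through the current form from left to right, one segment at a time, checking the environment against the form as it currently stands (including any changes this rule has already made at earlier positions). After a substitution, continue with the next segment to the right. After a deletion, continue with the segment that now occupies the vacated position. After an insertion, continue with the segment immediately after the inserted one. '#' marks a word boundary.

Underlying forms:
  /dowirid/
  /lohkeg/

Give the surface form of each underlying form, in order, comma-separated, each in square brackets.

/dowirid/:
  Rule 1 Word-Final Devoicing: [dowirid] → [dowirit]
  Rule 2 Velar Palatalization: no change — [dowirit]
  Rule 3 Syncope: [dowirit] → [dowrt]
/lohkeg/:
  Rule 1 Word-Final Devoicing: [lohkeg] → [lohkek]
  Rule 2 Velar Palatalization: no change — [lohkek]
  Rule 3 Syncope: no change — [lohkek]

[dowrt], [lohkek]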